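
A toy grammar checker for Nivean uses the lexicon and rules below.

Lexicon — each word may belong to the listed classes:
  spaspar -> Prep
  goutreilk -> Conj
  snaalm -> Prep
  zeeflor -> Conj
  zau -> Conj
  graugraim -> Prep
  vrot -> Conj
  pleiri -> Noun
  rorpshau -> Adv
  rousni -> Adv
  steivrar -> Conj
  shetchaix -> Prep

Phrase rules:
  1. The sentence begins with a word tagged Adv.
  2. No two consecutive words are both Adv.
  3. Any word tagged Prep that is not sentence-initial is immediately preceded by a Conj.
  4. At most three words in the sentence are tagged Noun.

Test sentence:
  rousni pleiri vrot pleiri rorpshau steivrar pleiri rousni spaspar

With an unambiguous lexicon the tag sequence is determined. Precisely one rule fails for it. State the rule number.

3

Fixed tagging: Adv Noun Conj Noun Adv Conj Noun Adv Prep.
Checking each rule: R1 ✓, R2 ✓, R3 ✗, R4 ✓.
Only rule 3 fails.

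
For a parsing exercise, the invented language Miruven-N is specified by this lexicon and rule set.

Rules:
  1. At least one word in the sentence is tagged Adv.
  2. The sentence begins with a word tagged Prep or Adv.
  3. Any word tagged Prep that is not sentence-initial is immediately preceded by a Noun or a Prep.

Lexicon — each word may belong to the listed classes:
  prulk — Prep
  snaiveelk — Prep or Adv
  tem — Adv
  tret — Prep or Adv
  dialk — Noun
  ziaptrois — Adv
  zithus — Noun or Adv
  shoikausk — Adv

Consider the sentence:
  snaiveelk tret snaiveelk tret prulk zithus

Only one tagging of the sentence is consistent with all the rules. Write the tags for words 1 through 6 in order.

Candidates per position — 1:snaiveelk {Prep,Adv}; 2:tret {Prep,Adv}; 3:snaiveelk {Prep,Adv}; 4:tret {Prep,Adv}; 5:prulk {Prep}; 6:zithus {Noun,Adv}.
Word 1 cannot be Adv — rule 3 would then fail for every completion. It is Prep.
Word 2 cannot be Adv — rule 3 would then fail for every completion. It is Prep.
Word 3 cannot be Adv — rule 3 would then fail for every completion. It is Prep.
Word 4 cannot be Adv — rule 3 would then fail for every completion. It is Prep.
Word 6 cannot be Noun — rule 1 would then fail for every completion. It is Adv.
The unique satisfying tagging is: Prep Prep Prep Prep Prep Adv.
Verifying each rule — rule 1 ok; rule 2 ok; rule 3 ok.

Prep Prep Prep Prep Prep Adv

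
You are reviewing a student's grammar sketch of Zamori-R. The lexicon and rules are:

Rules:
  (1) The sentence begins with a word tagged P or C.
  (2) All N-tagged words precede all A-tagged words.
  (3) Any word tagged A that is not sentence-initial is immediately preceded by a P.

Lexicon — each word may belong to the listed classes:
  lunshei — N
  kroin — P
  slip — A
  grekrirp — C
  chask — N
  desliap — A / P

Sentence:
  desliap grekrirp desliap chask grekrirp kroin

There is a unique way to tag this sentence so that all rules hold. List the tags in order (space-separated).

Candidates per position — 1:desliap {A,P}; 2:grekrirp {C}; 3:desliap {A,P}; 4:chask {N}; 5:grekrirp {C}; 6:kroin {P}.
Word 1 cannot be A — rule 1 would then fail for every completion. It is P.
Word 3 cannot be A — rule 2 would then fail for every completion. It is P.
The only consistent sequence is: P C P N C P.
Rule-by-rule: rule 1 satisfied; rule 2 satisfied; rule 3 satisfied.

P C P N C P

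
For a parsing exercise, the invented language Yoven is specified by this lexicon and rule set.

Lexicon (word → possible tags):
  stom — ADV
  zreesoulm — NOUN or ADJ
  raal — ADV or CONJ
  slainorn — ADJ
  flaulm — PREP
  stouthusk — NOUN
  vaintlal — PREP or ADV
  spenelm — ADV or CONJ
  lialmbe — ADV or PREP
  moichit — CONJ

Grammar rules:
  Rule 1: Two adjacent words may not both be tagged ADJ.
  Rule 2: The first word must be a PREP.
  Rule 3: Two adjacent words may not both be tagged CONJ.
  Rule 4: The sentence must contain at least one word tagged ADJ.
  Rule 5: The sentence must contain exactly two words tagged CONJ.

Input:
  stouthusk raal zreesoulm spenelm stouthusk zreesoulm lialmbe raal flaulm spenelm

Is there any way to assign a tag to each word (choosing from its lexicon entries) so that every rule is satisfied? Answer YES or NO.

NO

Candidates per position — 1:stouthusk {NOUN}; 2:raal {ADV,CONJ}; 3:zreesoulm {NOUN,ADJ}; 4:spenelm {ADV,CONJ}; 5:stouthusk {NOUN}; 6:zreesoulm {NOUN,ADJ}; 7:lialmbe {ADV,PREP}; 8:raal {ADV,CONJ}; 9:flaulm {PREP}; 10:spenelm {ADV,CONJ}.
Rule 2 cannot be satisfied by any choice of tags from the lexicon.
So there is no consistent tagging.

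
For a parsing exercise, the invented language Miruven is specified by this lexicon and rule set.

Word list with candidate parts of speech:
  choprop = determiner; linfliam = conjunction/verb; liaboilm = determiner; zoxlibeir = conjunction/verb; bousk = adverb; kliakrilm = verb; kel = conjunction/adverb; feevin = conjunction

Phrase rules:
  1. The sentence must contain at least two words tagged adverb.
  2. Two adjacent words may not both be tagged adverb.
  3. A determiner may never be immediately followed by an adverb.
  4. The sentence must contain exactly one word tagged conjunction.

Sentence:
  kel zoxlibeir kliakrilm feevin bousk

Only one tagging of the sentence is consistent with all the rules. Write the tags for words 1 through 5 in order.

adverb verb verb conjunction adverb

Candidates per position — 1:kel {conjunction,adverb}; 2:zoxlibeir {conjunction,verb}; 3:kliakrilm {verb}; 4:feevin {conjunction}; 5:bousk {adverb}.
At position 1, choosing conjunction makes rule 1 impossible to satisfy; hence adverb.
At position 2, choosing conjunction makes rule 4 impossible to satisfy; hence verb.
The only consistent sequence is: adverb verb verb conjunction adverb.
Checking: rule 1 holds; rule 2 holds; rule 3 holds; rule 4 holds.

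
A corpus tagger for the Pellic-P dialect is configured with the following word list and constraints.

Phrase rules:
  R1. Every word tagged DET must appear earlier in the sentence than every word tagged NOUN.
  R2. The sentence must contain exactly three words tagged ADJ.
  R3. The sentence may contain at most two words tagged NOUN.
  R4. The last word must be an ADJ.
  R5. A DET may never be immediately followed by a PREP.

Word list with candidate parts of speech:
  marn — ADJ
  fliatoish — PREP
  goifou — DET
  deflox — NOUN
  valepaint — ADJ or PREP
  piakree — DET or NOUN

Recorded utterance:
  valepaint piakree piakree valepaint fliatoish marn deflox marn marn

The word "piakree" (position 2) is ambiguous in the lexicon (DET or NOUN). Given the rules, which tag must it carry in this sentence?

DET

Candidates per position — 1:valepaint {ADJ,PREP}; 2:piakree {DET,NOUN}; 3:piakree {DET,NOUN}; 4:valepaint {ADJ,PREP}; 5:fliatoish {PREP}; 6:marn {ADJ}; 7:deflox {NOUN}; 8:marn {ADJ}; 9:marn {ADJ}.
If word 1 were ADJ, no tagging could satisfy rule 2; so word 1 is PREP.
If word 4 were ADJ, no tagging could satisfy rule 2; so word 4 is PREP.
If word 3 were DET, no tagging could satisfy rule 5; so word 3 is NOUN.
If word 2 were NOUN, no tagging could satisfy rule 3; so word 2 is DET.
The only consistent sequence is: PREP DET NOUN PREP PREP ADJ NOUN ADJ ADJ.
Check: rule 1 satisfied; rule 2 satisfied; rule 3 satisfied; rule 4 satisfied; rule 5 satisfied.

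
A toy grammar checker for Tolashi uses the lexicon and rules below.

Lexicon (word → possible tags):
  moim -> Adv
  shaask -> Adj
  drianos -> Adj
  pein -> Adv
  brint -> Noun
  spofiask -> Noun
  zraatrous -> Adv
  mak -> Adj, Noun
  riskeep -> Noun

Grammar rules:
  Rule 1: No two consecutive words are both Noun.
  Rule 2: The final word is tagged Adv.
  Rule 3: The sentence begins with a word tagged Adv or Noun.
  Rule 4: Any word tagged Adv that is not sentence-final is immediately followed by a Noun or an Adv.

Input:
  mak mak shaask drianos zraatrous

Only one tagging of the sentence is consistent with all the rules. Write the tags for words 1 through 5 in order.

Candidates per position — 1:mak {Adj,Noun}; 2:mak {Adj,Noun}; 3:shaask {Adj}; 4:drianos {Adj}; 5:zraatrous {Adv}.
Position 1: Adj is ruled out by rule 3; that leaves Noun.
Position 2: Noun is ruled out by rule 1; that leaves Adj.
The unique satisfying tagging is: Noun Adj Adj Adj Adv.
Check: rule 1 ok; rule 2 ok; rule 3 ok; rule 4 ok.

Noun Adj Adj Adj Adv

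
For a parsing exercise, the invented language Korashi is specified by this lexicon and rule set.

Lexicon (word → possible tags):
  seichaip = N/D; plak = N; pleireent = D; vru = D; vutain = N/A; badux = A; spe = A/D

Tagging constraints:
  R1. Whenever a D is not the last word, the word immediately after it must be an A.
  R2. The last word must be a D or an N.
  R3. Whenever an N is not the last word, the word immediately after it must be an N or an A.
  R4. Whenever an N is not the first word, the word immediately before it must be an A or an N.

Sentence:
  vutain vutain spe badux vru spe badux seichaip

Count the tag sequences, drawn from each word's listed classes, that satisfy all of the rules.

12

Candidates per position — 1:vutain {N,A}; 2:vutain {N,A}; 3:spe {A,D}; 4:badux {A}; 5:vru {D}; 6:spe {A,D}; 7:badux {A}; 8:seichaip {N,D}.
There are 32 candidate sequences in total.
Checking each against the rules leaves 12 sequences.
Count = 12.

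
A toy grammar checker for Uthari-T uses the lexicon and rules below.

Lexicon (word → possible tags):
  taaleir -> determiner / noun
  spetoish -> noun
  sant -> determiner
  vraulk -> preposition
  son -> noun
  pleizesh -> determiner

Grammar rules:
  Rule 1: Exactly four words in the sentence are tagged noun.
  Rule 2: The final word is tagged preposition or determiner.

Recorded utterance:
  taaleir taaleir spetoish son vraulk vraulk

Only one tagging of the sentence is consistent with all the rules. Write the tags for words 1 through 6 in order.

noun noun noun noun preposition preposition

Candidates per position — 1:taaleir {determiner,noun}; 2:taaleir {determiner,noun}; 3:spetoish {noun}; 4:son {noun}; 5:vraulk {preposition}; 6:vraulk {preposition}.
At position 1, choosing determiner makes rule 1 impossible to satisfy; hence noun.
At position 2, choosing determiner makes rule 1 impossible to satisfy; hence noun.
That leaves exactly one tagging: noun noun noun noun preposition preposition.
Verifying each rule — rule 1 satisfied; rule 2 satisfied.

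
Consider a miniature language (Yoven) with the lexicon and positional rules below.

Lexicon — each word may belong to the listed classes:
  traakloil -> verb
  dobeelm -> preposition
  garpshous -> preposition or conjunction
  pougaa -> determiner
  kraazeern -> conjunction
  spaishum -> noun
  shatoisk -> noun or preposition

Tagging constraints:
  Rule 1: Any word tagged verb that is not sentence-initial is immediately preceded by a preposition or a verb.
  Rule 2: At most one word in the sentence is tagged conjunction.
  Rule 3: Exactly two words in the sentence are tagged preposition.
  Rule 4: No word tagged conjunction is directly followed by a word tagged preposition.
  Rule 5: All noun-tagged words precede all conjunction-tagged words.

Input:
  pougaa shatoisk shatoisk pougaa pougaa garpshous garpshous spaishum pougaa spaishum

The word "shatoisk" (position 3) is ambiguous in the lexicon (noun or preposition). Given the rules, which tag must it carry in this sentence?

Candidates per position — 1:pougaa {determiner}; 2:shatoisk {noun,preposition}; 3:shatoisk {noun,preposition}; 4:pougaa {determiner}; 5:pougaa {determiner}; 6:garpshous {preposition,conjunction}; 7:garpshous {preposition,conjunction}; 8:spaishum {noun}; 9:pougaa {determiner}; 10:spaishum {noun}.
If word 6 were conjunction, no tagging could satisfy rule 5; so word 6 is preposition.
If word 7 were conjunction, no tagging could satisfy rule 5; so word 7 is preposition.
If word 2 were preposition, no tagging could satisfy rule 3; so word 2 is noun.
If word 3 were preposition, no tagging could satisfy rule 3; so word 3 is noun.
The only consistent sequence is: determiner noun noun determiner determiner preposition preposition noun determiner noun.
Rule-by-rule: rule 1 satisfied; rule 2 satisfied; rule 3 satisfied; rule 4 satisfied; rule 5 satisfied.

noun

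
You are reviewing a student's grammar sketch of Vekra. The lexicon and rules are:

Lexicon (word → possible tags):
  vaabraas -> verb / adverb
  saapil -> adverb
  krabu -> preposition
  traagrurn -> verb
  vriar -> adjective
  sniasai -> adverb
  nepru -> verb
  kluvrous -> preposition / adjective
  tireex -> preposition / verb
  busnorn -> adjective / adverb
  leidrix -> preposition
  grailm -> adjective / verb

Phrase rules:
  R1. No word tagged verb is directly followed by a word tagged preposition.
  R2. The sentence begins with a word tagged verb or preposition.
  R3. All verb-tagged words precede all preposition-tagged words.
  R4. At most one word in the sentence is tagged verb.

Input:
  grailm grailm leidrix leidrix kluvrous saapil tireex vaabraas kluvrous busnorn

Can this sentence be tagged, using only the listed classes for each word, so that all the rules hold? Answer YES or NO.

Candidates per position — 1:grailm {adjective,verb}; 2:grailm {adjective,verb}; 3:leidrix {preposition}; 4:leidrix {preposition}; 5:kluvrous {preposition,adjective}; 6:saapil {adverb}; 7:tireex {preposition,verb}; 8:vaabraas {verb,adverb}; 9:kluvrous {preposition,adjective}; 10:busnorn {adjective,adverb}.
One satisfying assignment: verb adjective preposition preposition preposition adverb preposition adverb adjective adverb.
Verifying each rule — rule 1 satisfied; rule 2 satisfied; rule 3 satisfied; rule 4 satisfied.

YES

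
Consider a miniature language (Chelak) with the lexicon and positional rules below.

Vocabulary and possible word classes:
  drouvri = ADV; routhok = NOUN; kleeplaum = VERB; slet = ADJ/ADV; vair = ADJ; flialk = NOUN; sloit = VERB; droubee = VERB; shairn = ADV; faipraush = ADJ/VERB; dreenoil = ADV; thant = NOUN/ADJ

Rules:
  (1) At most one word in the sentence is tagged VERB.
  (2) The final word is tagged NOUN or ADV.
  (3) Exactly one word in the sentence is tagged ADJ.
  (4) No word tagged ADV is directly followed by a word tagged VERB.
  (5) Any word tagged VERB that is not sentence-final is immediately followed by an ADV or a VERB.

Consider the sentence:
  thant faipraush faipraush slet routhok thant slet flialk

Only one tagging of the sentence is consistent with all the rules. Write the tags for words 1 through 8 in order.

NOUN ADJ VERB ADV NOUN NOUN ADV NOUN

Candidates per position — 1:thant {NOUN,ADJ}; 2:faipraush {ADJ,VERB}; 3:faipraush {ADJ,VERB}; 4:slet {ADJ,ADV}; 5:routhok {NOUN}; 6:thant {NOUN,ADJ}; 7:slet {ADJ,ADV}; 8:flialk {NOUN}.
The remaining ambiguous positions (1, 2, 3, 4, 6, 7) are resolved jointly — only one combination satisfies every rule.
The unique satisfying tagging is: NOUN ADJ VERB ADV NOUN NOUN ADV NOUN.
Verifying each rule — rule 1 ✓; rule 2 ✓; rule 3 ✓; rule 4 ✓; rule 5 ✓.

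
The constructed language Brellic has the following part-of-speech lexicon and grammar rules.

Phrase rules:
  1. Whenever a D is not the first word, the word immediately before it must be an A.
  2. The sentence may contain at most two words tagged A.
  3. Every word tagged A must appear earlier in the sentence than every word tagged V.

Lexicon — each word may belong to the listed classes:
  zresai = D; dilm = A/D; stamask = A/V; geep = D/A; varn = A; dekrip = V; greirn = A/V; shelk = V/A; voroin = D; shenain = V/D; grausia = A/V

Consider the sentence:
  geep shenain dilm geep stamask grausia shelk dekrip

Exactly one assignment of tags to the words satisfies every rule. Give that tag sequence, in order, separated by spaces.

A D A D V V V V

Candidates per position — 1:geep {D,A}; 2:shenain {V,D}; 3:dilm {A,D}; 4:geep {D,A}; 5:stamask {A,V}; 6:grausia {A,V}; 7:shelk {V,A}; 8:dekrip {V}.
At position 3, choosing D makes rule 1 impossible to satisfy; hence A.
At position 2, choosing V makes rule 3 impossible to satisfy; hence D.
At position 1, choosing D makes rule 1 impossible to satisfy; hence A.
At position 4, choosing A makes rule 2 impossible to satisfy; hence D.
At position 5, choosing A makes rule 2 impossible to satisfy; hence V.
At position 6, choosing A makes rule 2 impossible to satisfy; hence V.
At position 7, choosing A makes rule 2 impossible to satisfy; hence V.
The unique satisfying tagging is: A D A D V V V V.
Check: rule 1 ok; rule 2 ok; rule 3 ok.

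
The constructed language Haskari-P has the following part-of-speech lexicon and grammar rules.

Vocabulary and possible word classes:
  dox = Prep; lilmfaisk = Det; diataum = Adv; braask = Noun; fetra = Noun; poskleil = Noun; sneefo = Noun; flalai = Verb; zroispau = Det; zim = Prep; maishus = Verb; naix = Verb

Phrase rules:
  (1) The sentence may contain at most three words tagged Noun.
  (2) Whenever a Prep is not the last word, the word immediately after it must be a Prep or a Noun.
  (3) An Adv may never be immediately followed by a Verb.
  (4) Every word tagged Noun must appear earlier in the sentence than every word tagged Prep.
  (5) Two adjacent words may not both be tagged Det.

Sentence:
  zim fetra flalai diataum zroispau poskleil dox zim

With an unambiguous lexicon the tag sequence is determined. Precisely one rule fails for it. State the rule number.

4

Fixed tagging: Prep Noun Verb Adv Det Noun Prep Prep.
Checking each rule: R1 holds, R2 holds, R3 holds, R4 violated, R5 holds.
Only rule 4 fails.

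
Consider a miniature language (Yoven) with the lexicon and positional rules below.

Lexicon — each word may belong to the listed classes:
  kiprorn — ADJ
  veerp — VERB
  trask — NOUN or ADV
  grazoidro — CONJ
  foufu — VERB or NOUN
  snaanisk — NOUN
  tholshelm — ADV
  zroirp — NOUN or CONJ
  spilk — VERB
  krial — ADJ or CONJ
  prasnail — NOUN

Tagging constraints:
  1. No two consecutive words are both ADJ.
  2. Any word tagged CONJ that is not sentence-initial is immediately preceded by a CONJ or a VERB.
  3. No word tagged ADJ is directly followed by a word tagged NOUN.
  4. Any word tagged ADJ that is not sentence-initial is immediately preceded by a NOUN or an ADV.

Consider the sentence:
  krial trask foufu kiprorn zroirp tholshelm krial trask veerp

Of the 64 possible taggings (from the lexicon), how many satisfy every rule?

Candidates per position — 1:krial {ADJ,CONJ}; 2:trask {NOUN,ADV}; 3:foufu {VERB,NOUN}; 4:kiprorn {ADJ}; 5:zroirp {NOUN,CONJ}; 6:tholshelm {ADV}; 7:krial {ADJ,CONJ}; 8:trask {NOUN,ADV}; 9:veerp {VERB}.
There are 64 candidate sequences in total.
Every candidate sequence violates at least one rule; no consistent tagging exists.
Count = 0.

0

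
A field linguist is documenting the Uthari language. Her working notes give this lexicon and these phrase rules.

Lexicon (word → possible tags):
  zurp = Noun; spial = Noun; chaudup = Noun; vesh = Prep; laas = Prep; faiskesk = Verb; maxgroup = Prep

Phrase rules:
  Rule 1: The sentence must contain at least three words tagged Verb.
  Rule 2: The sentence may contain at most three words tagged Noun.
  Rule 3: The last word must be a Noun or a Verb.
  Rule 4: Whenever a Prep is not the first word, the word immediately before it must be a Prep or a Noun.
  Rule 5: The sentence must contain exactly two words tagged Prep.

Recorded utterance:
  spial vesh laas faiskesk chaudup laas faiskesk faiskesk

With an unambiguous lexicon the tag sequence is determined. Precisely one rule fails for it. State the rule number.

5

Fixed tagging: Noun Prep Prep Verb Noun Prep Verb Verb.
Applying the rules: R1 pass, R2 pass, R3 pass, R4 pass, R5 fail.
Only rule 5 fails.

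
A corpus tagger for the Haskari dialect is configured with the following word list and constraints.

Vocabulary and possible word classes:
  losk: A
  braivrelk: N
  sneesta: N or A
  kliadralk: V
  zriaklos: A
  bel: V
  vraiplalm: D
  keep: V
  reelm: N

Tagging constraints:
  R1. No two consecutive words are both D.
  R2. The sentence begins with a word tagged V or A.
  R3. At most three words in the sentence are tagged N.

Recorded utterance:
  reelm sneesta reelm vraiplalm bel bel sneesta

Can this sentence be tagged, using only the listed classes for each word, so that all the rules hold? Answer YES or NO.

Candidates per position — 1:reelm {N}; 2:sneesta {N,A}; 3:reelm {N}; 4:vraiplalm {D}; 5:bel {V}; 6:bel {V}; 7:sneesta {N,A}.
Rule 2 cannot be satisfied by any choice of tags from the lexicon.
So there is no consistent tagging.

NO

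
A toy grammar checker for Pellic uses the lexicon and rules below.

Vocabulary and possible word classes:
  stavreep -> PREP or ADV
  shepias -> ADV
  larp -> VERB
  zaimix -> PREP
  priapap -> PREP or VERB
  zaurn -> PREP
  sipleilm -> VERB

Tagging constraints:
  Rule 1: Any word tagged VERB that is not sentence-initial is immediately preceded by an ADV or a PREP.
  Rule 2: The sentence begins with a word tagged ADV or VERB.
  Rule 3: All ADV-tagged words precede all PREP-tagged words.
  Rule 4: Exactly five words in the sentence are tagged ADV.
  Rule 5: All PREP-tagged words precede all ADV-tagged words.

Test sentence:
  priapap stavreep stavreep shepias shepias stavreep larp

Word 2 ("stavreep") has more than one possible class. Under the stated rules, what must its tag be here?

Candidates per position — 1:priapap {PREP,VERB}; 2:stavreep {PREP,ADV}; 3:stavreep {PREP,ADV}; 4:shepias {ADV}; 5:shepias {ADV}; 6:stavreep {PREP,ADV}; 7:larp {VERB}.
Word 1 cannot be PREP — rule 2 would then fail for every completion. It is VERB.
Word 2 cannot be PREP — rule 3 would then fail for every completion. It is ADV.
Word 3 cannot be PREP — rule 3 would then fail for every completion. It is ADV.
Word 6 cannot be PREP — rule 4 would then fail for every completion. It is ADV.
That leaves exactly one tagging: VERB ADV ADV ADV ADV ADV VERB.
Checking: rule 1 ✓; rule 2 ✓; rule 3 ✓; rule 4 ✓; rule 5 ✓.

ADV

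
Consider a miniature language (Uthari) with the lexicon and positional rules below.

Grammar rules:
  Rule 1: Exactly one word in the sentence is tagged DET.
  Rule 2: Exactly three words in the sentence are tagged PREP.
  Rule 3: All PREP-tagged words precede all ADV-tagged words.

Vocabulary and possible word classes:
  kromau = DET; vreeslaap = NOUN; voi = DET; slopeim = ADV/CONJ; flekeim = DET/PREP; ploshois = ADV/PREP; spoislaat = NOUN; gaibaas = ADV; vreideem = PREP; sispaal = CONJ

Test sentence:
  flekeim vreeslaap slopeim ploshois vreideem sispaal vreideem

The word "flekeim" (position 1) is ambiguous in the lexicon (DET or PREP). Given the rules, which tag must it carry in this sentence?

Candidates per position — 1:flekeim {DET,PREP}; 2:vreeslaap {NOUN}; 3:slopeim {ADV,CONJ}; 4:ploshois {ADV,PREP}; 5:vreideem {PREP}; 6:sispaal {CONJ}; 7:vreideem {PREP}.
Position 1: PREP is ruled out by rule 1; that leaves DET.
Position 3: ADV is ruled out by rule 3; that leaves CONJ.
Position 4: ADV is ruled out by rule 2; that leaves PREP.
So the tagging must be: DET NOUN CONJ PREP PREP CONJ PREP.
Rule-by-rule: rule 1 holds; rule 2 holds; rule 3 holds.

DET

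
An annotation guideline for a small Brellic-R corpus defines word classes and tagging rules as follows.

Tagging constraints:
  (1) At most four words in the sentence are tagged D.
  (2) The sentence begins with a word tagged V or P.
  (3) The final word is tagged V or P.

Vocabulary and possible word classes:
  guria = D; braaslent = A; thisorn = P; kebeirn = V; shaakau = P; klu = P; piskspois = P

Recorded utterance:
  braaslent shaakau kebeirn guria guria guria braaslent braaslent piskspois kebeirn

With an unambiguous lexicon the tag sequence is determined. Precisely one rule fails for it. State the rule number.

Fixed tagging: A P V D D D A A P V.
Applying the rules: R1 ok, R2 fails, R3 ok.
Only rule 2 fails.

2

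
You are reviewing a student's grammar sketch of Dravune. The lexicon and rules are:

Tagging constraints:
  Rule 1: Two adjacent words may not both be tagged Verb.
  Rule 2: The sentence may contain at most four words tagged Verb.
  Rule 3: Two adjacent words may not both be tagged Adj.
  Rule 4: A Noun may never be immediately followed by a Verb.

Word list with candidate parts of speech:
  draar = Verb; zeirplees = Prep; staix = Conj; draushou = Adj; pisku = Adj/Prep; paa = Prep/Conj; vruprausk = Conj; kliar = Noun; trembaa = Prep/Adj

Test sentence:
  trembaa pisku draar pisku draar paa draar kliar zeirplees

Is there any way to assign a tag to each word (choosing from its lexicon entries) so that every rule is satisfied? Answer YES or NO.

Candidates per position — 1:trembaa {Prep,Adj}; 2:pisku {Adj,Prep}; 3:draar {Verb}; 4:pisku {Adj,Prep}; 5:draar {Verb}; 6:paa {Prep,Conj}; 7:draar {Verb}; 8:kliar {Noun}; 9:zeirplees {Prep}.
One satisfying assignment: Prep Prep Verb Prep Verb Prep Verb Noun Prep.
Checking: rule 1 holds; rule 2 holds; rule 3 holds; rule 4 holds.

YES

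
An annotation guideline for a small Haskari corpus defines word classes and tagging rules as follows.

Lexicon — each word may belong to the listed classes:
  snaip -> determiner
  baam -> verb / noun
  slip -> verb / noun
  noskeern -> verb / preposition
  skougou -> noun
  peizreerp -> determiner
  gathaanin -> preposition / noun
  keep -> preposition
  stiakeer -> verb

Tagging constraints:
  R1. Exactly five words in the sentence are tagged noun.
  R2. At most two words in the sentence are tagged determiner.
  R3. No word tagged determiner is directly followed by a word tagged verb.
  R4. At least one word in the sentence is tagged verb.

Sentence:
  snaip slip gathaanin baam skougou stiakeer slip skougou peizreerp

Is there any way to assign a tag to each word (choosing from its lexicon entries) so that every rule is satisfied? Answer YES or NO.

YES

Candidates per position — 1:snaip {determiner}; 2:slip {verb,noun}; 3:gathaanin {preposition,noun}; 4:baam {verb,noun}; 5:skougou {noun}; 6:stiakeer {verb}; 7:slip {verb,noun}; 8:skougou {noun}; 9:peizreerp {determiner}.
One satisfying assignment: determiner noun noun noun noun verb verb noun determiner.
Rule-by-rule: rule 1 ok; rule 2 ok; rule 3 ok; rule 4 ok.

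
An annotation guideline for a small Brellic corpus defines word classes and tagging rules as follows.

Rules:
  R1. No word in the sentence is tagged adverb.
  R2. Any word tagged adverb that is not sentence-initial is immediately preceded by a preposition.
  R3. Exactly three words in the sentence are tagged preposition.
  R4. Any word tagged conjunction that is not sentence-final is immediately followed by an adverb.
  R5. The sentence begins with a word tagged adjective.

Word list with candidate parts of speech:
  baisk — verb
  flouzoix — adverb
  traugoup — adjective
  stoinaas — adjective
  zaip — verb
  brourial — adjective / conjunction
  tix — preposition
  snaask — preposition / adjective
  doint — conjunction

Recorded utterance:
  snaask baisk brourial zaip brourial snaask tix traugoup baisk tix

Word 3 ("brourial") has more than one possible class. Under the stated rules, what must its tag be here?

adjective

Candidates per position — 1:snaask {preposition,adjective}; 2:baisk {verb}; 3:brourial {adjective,conjunction}; 4:zaip {verb}; 5:brourial {adjective,conjunction}; 6:snaask {preposition,adjective}; 7:tix {preposition}; 8:traugoup {adjective}; 9:baisk {verb}; 10:tix {preposition}.
If word 1 were preposition, no tagging could satisfy rule 5; so word 1 is adjective.
If word 3 were conjunction, no tagging could satisfy rule 4; so word 3 is adjective.
If word 5 were conjunction, no tagging could satisfy rule 4; so word 5 is adjective.
If word 6 were adjective, no tagging could satisfy rule 3; so word 6 is preposition.
The unique satisfying tagging is: adjective verb adjective verb adjective preposition preposition adjective verb preposition.
Verifying each rule — rule 1 satisfied; rule 2 satisfied; rule 3 satisfied; rule 4 satisfied; rule 5 satisfied.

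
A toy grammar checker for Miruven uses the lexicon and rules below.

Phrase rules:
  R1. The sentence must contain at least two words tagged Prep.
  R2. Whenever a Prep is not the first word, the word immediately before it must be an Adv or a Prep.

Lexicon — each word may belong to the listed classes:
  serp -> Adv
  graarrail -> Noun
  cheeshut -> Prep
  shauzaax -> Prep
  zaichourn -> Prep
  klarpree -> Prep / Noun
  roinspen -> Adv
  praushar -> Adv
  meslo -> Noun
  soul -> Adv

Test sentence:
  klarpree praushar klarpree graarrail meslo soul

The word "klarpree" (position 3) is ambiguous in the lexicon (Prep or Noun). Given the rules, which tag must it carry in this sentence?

Prep

Candidates per position — 1:klarpree {Prep,Noun}; 2:praushar {Adv}; 3:klarpree {Prep,Noun}; 4:graarrail {Noun}; 5:meslo {Noun}; 6:soul {Adv}.
At position 1, choosing Noun makes rule 1 impossible to satisfy; hence Prep.
At position 3, choosing Noun makes rule 1 impossible to satisfy; hence Prep.
So the tagging must be: Prep Adv Prep Noun Noun Adv.
Check: rule 1 satisfied; rule 2 satisfied.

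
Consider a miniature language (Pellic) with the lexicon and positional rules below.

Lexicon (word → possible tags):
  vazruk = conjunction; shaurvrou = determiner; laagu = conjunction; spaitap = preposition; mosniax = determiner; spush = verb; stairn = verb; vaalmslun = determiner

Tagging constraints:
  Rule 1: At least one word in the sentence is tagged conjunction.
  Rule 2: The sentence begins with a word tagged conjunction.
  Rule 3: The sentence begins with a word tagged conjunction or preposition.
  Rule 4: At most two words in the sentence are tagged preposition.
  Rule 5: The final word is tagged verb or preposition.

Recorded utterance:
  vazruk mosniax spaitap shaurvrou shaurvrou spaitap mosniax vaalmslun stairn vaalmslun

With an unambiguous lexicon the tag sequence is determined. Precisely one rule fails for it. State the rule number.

5

Fixed tagging: conjunction determiner preposition determiner determiner preposition determiner determiner verb determiner.
Rule check: R1 ✓, R2 ✓, R3 ✓, R4 ✓, R5 ✗.
Only rule 5 fails.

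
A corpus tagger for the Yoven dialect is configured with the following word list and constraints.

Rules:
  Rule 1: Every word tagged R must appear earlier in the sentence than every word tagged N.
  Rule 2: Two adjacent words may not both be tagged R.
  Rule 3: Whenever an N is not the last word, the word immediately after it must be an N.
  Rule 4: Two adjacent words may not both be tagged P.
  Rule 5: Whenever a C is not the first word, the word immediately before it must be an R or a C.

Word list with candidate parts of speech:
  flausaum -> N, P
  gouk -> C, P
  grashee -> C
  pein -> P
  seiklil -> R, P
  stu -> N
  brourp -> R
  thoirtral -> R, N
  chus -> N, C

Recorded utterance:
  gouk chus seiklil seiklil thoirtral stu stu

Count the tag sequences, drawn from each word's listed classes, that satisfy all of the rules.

3

Candidates per position — 1:gouk {C,P}; 2:chus {N,C}; 3:seiklil {R,P}; 4:seiklil {R,P}; 5:thoirtral {R,N}; 6:stu {N}; 7:stu {N}.
There are 32 candidate sequences in total.
The sequences that satisfy every rule: C C R P R N N; C C R P N N N; C C P R N N N.
Count = 3.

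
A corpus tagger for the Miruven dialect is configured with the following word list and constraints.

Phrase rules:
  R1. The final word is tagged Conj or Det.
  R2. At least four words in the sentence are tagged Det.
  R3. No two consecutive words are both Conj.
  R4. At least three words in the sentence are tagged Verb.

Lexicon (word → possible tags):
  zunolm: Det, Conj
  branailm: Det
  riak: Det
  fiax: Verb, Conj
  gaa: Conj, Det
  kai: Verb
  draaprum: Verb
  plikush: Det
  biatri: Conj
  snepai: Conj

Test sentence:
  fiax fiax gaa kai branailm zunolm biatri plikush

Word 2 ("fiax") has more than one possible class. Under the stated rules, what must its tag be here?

Verb

Candidates per position — 1:fiax {Verb,Conj}; 2:fiax {Verb,Conj}; 3:gaa {Conj,Det}; 4:kai {Verb}; 5:branailm {Det}; 6:zunolm {Det,Conj}; 7:biatri {Conj}; 8:plikush {Det}.
If word 1 were Conj, no tagging could satisfy rule 4; so word 1 is Verb.
If word 2 were Conj, no tagging could satisfy rule 4; so word 2 is Verb.
If word 3 were Conj, no tagging could satisfy rule 2; so word 3 is Det.
If word 6 were Conj, no tagging could satisfy rule 2; so word 6 is Det.
The only consistent sequence is: Verb Verb Det Verb Det Det Conj Det.
Rule-by-rule: rule 1 satisfied; rule 2 satisfied; rule 3 satisfied; rule 4 satisfied.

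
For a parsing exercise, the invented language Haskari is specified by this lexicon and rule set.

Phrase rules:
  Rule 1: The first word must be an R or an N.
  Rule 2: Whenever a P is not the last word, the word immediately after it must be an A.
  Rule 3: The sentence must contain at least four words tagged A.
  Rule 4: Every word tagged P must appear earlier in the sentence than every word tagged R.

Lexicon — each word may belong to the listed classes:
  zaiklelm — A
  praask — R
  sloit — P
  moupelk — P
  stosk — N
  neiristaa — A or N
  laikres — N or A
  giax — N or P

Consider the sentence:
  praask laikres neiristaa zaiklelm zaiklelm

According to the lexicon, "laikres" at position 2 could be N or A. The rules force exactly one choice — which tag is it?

Candidates per position — 1:praask {R}; 2:laikres {N,A}; 3:neiristaa {A,N}; 4:zaiklelm {A}; 5:zaiklelm {A}.
Position 2: tagging it N would leave rule 3 unsatisfiable, so it must be A.
Position 3: tagging it N would leave rule 3 unsatisfiable, so it must be A.
The unique satisfying tagging is: R A A A A.
Check: rule 1 ok; rule 2 ok; rule 3 ok; rule 4 ok.

A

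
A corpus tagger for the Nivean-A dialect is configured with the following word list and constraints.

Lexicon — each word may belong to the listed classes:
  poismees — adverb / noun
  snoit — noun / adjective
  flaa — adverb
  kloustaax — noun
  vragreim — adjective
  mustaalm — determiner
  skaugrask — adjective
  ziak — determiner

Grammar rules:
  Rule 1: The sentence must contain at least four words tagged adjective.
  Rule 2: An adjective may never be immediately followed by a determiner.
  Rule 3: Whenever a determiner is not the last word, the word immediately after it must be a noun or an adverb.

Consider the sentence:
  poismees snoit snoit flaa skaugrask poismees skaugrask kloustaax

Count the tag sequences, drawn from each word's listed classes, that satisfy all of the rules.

4

Candidates per position — 1:poismees {adverb,noun}; 2:snoit {noun,adjective}; 3:snoit {noun,adjective}; 4:flaa {adverb}; 5:skaugrask {adjective}; 6:poismees {adverb,noun}; 7:skaugrask {adjective}; 8:kloustaax {noun}.
There are 16 candidate sequences in total.
The sequences that satisfy every rule: adverb adjective adjective adverb adjective adverb adjective noun; adverb adjective adjective adverb adjective noun adjective noun; noun adjective adjective adverb adjective adverb adjective noun; noun adjective adjective adverb adjective noun adjective noun.
Count = 4.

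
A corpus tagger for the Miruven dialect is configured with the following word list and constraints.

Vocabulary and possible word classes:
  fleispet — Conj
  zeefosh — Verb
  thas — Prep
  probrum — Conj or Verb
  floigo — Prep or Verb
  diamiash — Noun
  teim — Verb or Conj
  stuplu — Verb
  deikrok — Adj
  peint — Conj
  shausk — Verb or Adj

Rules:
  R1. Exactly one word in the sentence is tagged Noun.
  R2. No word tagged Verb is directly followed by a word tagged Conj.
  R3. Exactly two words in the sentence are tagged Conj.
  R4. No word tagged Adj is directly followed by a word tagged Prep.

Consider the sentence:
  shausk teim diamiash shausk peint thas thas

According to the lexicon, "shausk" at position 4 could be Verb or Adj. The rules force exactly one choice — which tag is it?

Adj

Candidates per position — 1:shausk {Verb,Adj}; 2:teim {Verb,Conj}; 3:diamiash {Noun}; 4:shausk {Verb,Adj}; 5:peint {Conj}; 6:thas {Prep}; 7:thas {Prep}.
At position 2, choosing Verb makes rule 3 impossible to satisfy; hence Conj.
At position 4, choosing Verb makes rule 2 impossible to satisfy; hence Adj.
At position 1, choosing Verb makes rule 2 impossible to satisfy; hence Adj.
So the tagging must be: Adj Conj Noun Adj Conj Prep Prep.
Verifying each rule — rule 1 ok; rule 2 ok; rule 3 ok; rule 4 ok.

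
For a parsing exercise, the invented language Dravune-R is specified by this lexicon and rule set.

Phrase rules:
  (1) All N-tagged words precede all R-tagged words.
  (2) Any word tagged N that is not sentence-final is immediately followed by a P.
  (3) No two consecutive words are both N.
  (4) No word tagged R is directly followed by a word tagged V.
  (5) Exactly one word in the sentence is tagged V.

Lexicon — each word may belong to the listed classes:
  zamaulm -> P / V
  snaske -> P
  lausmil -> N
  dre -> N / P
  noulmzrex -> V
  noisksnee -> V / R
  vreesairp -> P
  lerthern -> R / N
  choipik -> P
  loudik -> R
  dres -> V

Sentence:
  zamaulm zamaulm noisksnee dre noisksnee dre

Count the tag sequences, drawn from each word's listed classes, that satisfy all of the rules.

4

Candidates per position — 1:zamaulm {P,V}; 2:zamaulm {P,V}; 3:noisksnee {V,R}; 4:dre {N,P}; 5:noisksnee {V,R}; 6:dre {N,P}.
There are 64 candidate sequences in total.
The sequences that satisfy every rule: P P V P R P; P P R P V P; P V R P R P; V P R P R P.
Count = 4.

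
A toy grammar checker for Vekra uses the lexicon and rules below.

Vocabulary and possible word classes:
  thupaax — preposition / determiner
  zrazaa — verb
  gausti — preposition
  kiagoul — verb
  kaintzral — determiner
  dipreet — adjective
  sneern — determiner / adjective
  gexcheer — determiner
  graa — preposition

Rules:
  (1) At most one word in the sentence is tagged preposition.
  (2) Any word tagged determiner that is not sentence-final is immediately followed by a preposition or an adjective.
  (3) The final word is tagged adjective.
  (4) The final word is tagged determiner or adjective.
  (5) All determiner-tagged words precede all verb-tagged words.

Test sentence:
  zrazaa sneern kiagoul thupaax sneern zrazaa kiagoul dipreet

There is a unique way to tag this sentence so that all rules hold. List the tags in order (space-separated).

verb adjective verb preposition adjective verb verb adjective

Candidates per position — 1:zrazaa {verb}; 2:sneern {determiner,adjective}; 3:kiagoul {verb}; 4:thupaax {preposition,determiner}; 5:sneern {determiner,adjective}; 6:zrazaa {verb}; 7:kiagoul {verb}; 8:dipreet {adjective}.
At position 2, choosing determiner makes rule 2 impossible to satisfy; hence adjective.
At position 4, choosing determiner makes rule 5 impossible to satisfy; hence preposition.
At position 5, choosing determiner makes rule 2 impossible to satisfy; hence adjective.
That leaves exactly one tagging: verb adjective verb preposition adjective verb verb adjective.
Checking: rule 1 holds; rule 2 holds; rule 3 holds; rule 4 holds; rule 5 holds.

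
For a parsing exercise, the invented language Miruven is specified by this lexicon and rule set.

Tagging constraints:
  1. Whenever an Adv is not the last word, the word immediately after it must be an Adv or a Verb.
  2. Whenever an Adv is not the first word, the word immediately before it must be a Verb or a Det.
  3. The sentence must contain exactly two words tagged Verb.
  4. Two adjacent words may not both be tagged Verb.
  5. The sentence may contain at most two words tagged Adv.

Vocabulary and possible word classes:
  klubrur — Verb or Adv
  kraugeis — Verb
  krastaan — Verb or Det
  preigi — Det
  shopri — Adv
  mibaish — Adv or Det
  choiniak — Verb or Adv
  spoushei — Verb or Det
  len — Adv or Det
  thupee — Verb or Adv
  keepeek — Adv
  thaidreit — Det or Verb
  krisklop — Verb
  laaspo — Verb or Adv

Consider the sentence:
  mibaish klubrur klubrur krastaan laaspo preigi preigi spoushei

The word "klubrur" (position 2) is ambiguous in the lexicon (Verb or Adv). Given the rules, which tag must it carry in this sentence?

Candidates per position — 1:mibaish {Adv,Det}; 2:klubrur {Verb,Adv}; 3:klubrur {Verb,Adv}; 4:krastaan {Verb,Det}; 5:laaspo {Verb,Adv}; 6:preigi {Det}; 7:preigi {Det}; 8:spoushei {Verb,Det}.
At position 5, choosing Adv makes rule 1 impossible to satisfy; hence Verb.
At position 4, choosing Verb makes rule 4 impossible to satisfy; hence Det.
At position 3, choosing Adv makes rule 1 impossible to satisfy; hence Verb.
At position 8, choosing Verb makes rule 3 impossible to satisfy; hence Det.
At position 2, choosing Verb makes rule 3 impossible to satisfy; hence Adv.
At position 1, choosing Adv makes rule 2 impossible to satisfy; hence Det.
So the tagging must be: Det Adv Verb Det Verb Det Det Det.
Rule-by-rule: rule 1 ok; rule 2 ok; rule 3 ok; rule 4 ok; rule 5 ok.

Adv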